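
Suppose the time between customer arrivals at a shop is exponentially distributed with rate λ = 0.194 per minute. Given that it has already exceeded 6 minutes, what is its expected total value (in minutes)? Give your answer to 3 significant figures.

11.2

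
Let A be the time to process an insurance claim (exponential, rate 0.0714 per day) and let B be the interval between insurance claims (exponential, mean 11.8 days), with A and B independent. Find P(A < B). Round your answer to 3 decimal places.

0.457

λ_1 = 0.0714, λ_2 = 1/11.8 = 0.0847458.
For independent exponentials, P(A < B) = λ_1/(λ_1+λ_2) = 0.0714/0.156146 ≈ 0.457.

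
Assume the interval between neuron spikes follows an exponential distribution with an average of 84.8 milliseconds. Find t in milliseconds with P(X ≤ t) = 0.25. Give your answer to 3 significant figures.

24.4

The rate is λ = 1/84.8 = 0.0117925 per millisecond.
Set 1 − e^(−λt) = 0.25, so t = −ln(0.75)/λ = 0.28768/0.0117925 ≈ 24.3954 milliseconds.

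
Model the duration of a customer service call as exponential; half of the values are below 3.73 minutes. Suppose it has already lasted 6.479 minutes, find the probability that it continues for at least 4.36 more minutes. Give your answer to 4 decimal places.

0.4448

For an exponential, median = ln(2)/λ, so λ = ln 2 / 3.73 = 0.18583 per minute.
The exponential is memoryless, so the remaining time is again Exp(λ): the condition X > 6.479 is irrelevant.
P(X > 4.36) = e^(−0.81022) ≈ 0.4448.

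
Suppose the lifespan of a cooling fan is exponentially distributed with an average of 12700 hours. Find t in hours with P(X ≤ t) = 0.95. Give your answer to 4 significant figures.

The rate is λ = 1/12700 = 0.0000787402 per hour.
Set 1 − e^(−λt) = 0.95, so t = −ln(0.05)/λ = 2.9957/0.0000787402 ≈ 38045.8 hours.

38050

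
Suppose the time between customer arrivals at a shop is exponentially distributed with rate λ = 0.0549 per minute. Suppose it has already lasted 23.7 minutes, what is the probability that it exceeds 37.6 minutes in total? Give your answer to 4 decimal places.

0.4662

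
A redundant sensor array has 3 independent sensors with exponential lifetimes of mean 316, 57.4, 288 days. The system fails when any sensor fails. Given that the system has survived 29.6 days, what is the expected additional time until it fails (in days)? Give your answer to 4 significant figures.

First-failure rate Σλ = 1/316 + 1/57.4 + 1/288 = 0.0240584.
By memorylessness the expected residual is 1/Σλ = 41.5656 days, regardless of the 29.6 already elapsed.

41.57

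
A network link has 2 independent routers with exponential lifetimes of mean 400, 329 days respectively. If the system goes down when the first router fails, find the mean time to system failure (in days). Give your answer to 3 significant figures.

The first failure time is exponential with rate Σλ_i = 1/400 + 1/329 = 0.00553951 per day.
E[min] = 1/Σλ = 1/0.00553951 = 180.521 days.

181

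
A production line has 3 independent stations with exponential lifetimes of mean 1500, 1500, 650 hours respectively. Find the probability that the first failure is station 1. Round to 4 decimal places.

Rates: λ_i = 1/mean_i → 0.000666667, 0.000666667, 0.00153846; Σλ = 0.00287179.
P(station 1 first) = λ_1/Σλ = 0.000666667/0.00287179 ≈ 0.2321.

0.2321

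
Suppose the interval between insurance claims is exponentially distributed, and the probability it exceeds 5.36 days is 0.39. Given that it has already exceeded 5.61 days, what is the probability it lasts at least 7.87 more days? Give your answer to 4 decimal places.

From e^(−λ·5.36) = 0.39, λ = −ln(0.39)/5.36 = 0.175673.
Memoryless: P(X > 5.61+7.87 | X > 5.61) = P(X > 7.87) = e^(−0.175673·7.87) ≈ 0.2509.

0.2509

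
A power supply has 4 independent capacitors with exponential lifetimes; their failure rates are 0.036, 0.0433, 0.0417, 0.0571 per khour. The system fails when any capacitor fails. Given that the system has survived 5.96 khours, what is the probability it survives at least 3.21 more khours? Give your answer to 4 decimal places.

Time to first failure ~ Exp(Σλ) with Σλ = 0.1781.
By memorylessness, P(T > 5.96+3.21 | T > 5.96) = P(T > 3.21) = e^(−0.1781·3.21) ≈ 0.5646.

0.5646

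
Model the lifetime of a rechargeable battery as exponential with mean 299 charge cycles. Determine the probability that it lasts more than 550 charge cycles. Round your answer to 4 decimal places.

0.1589

The rate is λ = 1/299 = 0.00334448 per charge cycle.
P(X > 550) = e^(−λ·550) = e^(−1.8395) ≈ 0.1589.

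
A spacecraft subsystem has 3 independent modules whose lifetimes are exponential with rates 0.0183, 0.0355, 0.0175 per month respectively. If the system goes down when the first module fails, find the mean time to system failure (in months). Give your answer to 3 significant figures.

14.0

The time to first failure is exponential with rate Σλ = 0.0183 + 0.0355 + 0.0175 = 0.0713.
E[min] = 1/Σλ = 1/0.0713 = 14.0252 months.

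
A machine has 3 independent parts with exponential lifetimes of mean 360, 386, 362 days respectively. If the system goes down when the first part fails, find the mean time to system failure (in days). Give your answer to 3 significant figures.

The first failure time is exponential with rate Σλ_i = 1/360 + 1/386 + 1/362 = 0.00813088 per day.
E[min] = 1/Σλ = 1/0.00813088 = 122.988 days.

123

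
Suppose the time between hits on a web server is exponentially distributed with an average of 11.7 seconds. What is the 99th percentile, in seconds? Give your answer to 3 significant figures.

53.9

The rate is λ = 1/11.7 = 0.0854701 per second.
Set 1 − e^(−λt) = 0.99, so t = −ln(0.01)/λ = 4.6052/0.0854701 ≈ 53.8805 seconds.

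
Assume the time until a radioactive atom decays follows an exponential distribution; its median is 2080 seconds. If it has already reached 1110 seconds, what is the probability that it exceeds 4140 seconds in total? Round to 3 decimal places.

For an exponential, median = ln(2)/λ, so λ = ln 2 / 2080 = 0.000333244 per second.
The exponential is memoryless, so the remaining time is again Exp(λ): the condition X > 1110 is irrelevant.
P(X > 3030) = e^(−1.0097) ≈ 0.364.

0.364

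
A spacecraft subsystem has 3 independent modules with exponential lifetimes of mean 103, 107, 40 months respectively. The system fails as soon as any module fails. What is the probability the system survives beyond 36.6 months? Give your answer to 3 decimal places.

0.199

The first failure time is exponential with rate Σλ_i = 1/103 + 1/107 + 1/40 = 0.0440545 per month.
P(min > 36.6) = e^(−0.0440545·36.6) = e^(−1.6124) ≈ 0.199.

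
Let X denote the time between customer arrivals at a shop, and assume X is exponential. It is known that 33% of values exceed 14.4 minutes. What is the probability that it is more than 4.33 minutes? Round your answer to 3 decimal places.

0.717

e^(−λ·14.4) = 0.33 ⇒ λ = −ln(0.33)/14.4 = 0.0769905.
P(X > 4.33) = e^(−0.0769905·4.33) = e^(−0.33337) ≈ 0.717.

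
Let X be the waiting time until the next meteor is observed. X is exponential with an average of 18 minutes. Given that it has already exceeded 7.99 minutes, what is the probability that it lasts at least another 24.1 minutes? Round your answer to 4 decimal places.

The rate is λ = 1/18 = 0.0555556 per minute.
By the memoryless property, P(X > 7.99+24.1 | X > 7.99) = P(X > 24.1).
P(X > 24.1) = e^(−1.3389) ≈ 0.2621.

0.2621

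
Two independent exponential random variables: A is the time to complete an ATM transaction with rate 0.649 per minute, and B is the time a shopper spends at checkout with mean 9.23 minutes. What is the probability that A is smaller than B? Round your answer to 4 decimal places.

0.8569

λ_1 = 0.649, λ_2 = 1/9.23 = 0.108342.
For independent exponentials, P(A < B) = λ_1/(λ_1+λ_2) = 0.649/0.757342 ≈ 0.8569.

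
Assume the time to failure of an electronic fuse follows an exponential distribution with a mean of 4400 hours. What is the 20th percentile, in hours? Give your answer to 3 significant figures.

982

The rate is λ = 1/4400 = 0.000227273 per hour.
Set 1 − e^(−λt) = 0.2, so t = −ln(0.8)/λ = 0.22314/0.000227273 ≈ 981.832 hours.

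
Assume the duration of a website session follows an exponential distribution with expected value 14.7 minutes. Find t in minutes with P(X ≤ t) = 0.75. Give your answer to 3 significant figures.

20.4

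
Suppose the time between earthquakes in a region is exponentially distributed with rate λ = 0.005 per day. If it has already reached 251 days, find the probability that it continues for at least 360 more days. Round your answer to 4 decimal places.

0.1653

The exponential is memoryless, so the remaining time is again Exp(λ): the condition X > 251 is irrelevant.
P(X > 360) = e^(−1.8) ≈ 0.1653.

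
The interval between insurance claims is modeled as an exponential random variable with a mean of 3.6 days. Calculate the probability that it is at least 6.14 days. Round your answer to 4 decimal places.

The rate is λ = 1/3.6 = 0.277778 per day.
P(X > 6.14) = e^(−λ·6.14) = e^(−1.7056) ≈ 0.1817.

0.1817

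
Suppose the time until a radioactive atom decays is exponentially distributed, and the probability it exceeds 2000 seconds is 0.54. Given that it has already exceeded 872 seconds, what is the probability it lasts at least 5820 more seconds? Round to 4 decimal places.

From e^(−λ·2000) = 0.54, λ = −ln(0.54)/2000 = 0.000308093.
Memoryless: P(X > 872+5820 | X > 872) = P(X > 5820) = e^(−0.000308093·5820) ≈ 0.1664.

0.1664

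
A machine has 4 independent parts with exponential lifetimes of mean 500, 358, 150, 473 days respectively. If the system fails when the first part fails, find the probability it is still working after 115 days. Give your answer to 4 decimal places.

The first failure time is exponential with rate Σλ_i = 1/500 + 1/358 + 1/150 + 1/473 = 0.0135741 per day.
P(min > 115) = e^(−0.0135741·115) = e^(−1.561) ≈ 0.2099.

0.2099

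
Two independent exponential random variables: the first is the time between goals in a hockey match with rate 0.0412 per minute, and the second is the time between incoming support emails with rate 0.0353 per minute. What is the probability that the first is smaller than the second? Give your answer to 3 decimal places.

λ_1 = 0.0412, λ_2 = 0.0353.
For independent exponentials, P(the first < the second) = λ_1/(λ_1+λ_2) = 0.0412/0.0765 ≈ 0.539.

0.539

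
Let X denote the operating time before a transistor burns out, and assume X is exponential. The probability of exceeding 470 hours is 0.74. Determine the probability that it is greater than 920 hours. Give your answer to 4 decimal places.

e^(−λ·470) = 0.74 ⇒ λ = −ln(0.74)/470 = 0.000640649.
P(X > 920) = e^(−0.000640649·920) = e^(−0.5894) ≈ 0.5547.

0.5547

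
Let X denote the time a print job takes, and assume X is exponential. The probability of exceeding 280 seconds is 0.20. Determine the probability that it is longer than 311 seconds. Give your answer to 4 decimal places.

0.1674

e^(−λ·280) = 0.20 ⇒ λ = −ln(0.20)/280 = 0.00574799.
P(X > 311) = e^(−0.00574799·311) = e^(−1.7876) ≈ 0.1674.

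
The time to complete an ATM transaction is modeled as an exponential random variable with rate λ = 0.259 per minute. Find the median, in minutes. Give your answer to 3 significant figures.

2.68

Set 1 − e^(−λt) = 0.5, so t = −ln(0.5)/λ = 0.69315/0.259 ≈ 2.67624 minutes.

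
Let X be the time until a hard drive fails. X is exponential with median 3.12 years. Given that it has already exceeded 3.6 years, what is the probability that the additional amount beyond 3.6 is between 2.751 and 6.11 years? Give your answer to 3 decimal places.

For an exponential, median = ln(2)/λ, so λ = ln 2 / 3.12 = 0.222163 per year.
Memoryless: the residual past 3.6 is again Exp(λ).
P(2.751 < residual < 6.11) = e^(−λ·2.751) − e^(−λ·6.11) = 0.54272 − 0.25733 ≈ 0.285.

0.285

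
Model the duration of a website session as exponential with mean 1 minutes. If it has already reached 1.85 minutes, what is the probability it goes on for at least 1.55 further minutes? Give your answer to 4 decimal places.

0.2122

The rate is λ = 1/1 = 1 per minute.
P(X > s+t | X > s) = e^(−λ(s+t))/e^(−λs) = e^(−λt), independent of s = 1.85.
P(X > 1.55) = e^(−1.55) ≈ 0.2122.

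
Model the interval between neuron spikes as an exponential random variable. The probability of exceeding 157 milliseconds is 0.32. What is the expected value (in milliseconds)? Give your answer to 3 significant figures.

138

e^(−λ·157) = 0.32 ⇒ λ = −ln(0.32)/157 = 0.00725754.
Mean = 1/λ = 137.788 milliseconds.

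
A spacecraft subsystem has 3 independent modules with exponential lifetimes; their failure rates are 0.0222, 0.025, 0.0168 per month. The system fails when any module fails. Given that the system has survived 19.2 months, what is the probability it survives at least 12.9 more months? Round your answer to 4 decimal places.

Time to first failure ~ Exp(Σλ) with Σλ = 0.064.
By memorylessness, P(T > 19.2+12.9 | T > 19.2) = P(T > 12.9) = e^(−0.064·12.9) ≈ 0.4380.

0.4380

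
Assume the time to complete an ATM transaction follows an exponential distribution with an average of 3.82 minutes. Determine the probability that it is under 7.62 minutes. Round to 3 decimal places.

The rate is λ = 1/3.82 = 0.26178 per minute.
P(X ≤ 7.62) = 1 − e^(−λ·7.62) = 1 − e^(−1.9948) ≈ 0.864.

0.864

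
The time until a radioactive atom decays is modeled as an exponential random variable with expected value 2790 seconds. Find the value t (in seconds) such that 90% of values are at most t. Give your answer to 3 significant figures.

The rate is λ = 1/2790 = 0.000358423 per second.
Set 1 − e^(−λt) = 0.9, so t = −ln(0.1)/λ = 2.3026/0.000358423 ≈ 6424.21 seconds.

6420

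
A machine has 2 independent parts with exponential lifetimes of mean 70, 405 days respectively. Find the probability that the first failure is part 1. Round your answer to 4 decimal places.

0.8526

Rates: λ_i = 1/mean_i → 0.0142857, 0.00246914; Σλ = 0.0167549.
P(part 1 first) = λ_1/Σλ = 0.0142857/0.0167549 ≈ 0.8526.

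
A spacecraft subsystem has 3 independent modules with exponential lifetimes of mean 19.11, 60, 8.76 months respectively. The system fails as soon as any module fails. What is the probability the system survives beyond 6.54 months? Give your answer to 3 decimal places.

The first failure time is exponential with rate Σλ_i = 1/19.11 + 1/60 + 1/8.76 = 0.183151 per month.
P(min > 6.54) = e^(−0.183151·6.54) = e^(−1.1978) ≈ 0.302.

0.302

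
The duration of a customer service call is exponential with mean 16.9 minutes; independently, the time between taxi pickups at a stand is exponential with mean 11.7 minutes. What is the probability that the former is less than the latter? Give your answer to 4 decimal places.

λ_1 = 1/16.9 = 0.0591716, λ_2 = 1/11.7 = 0.0854701.
For independent exponentials, P(the former < the latter) = λ_1/(λ_1+λ_2) = 0.0591716/0.144642 ≈ 0.4091.

0.4091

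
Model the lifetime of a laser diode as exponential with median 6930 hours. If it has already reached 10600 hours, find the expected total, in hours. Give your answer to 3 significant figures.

20600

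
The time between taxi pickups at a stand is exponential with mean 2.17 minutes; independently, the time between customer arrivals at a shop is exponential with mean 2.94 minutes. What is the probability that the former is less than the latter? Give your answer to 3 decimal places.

0.575

λ_1 = 1/2.17 = 0.460829, λ_2 = 1/2.94 = 0.340136.
For independent exponentials, P(the former < the latter) = λ_1/(λ_1+λ_2) = 0.460829/0.800966 ≈ 0.575.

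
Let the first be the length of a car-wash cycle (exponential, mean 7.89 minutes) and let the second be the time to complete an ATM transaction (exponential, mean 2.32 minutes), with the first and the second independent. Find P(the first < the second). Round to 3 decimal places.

λ_1 = 1/7.89 = 0.126743, λ_2 = 1/2.32 = 0.431034.
For independent exponentials, P(the first < the second) = λ_1/(λ_1+λ_2) = 0.126743/0.557777 ≈ 0.227.

0.227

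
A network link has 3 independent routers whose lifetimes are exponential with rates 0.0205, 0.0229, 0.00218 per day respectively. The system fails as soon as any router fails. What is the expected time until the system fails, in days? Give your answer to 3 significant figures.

21.9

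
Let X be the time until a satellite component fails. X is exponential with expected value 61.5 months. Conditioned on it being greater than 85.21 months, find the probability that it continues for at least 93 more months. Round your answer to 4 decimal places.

0.2204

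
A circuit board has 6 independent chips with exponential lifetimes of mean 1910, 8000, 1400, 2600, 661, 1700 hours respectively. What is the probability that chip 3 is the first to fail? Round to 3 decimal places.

0.186

Rates: λ_i = 1/mean_i → 0.00052356, 0.000125, 0.000714286, 0.000384615, 0.00151286, 0.000588235; Σλ = 0.00384856.
P(chip 3 first) = λ_3/Σλ = 0.000714286/0.00384856 ≈ 0.186.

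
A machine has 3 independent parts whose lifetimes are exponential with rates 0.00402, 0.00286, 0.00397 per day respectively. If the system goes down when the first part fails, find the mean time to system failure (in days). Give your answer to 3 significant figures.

The time to first failure is exponential with rate Σλ = 0.00402 + 0.00286 + 0.00397 = 0.01085.
E[min] = 1/Σλ = 1/0.01085 = 92.1659 days.

92.2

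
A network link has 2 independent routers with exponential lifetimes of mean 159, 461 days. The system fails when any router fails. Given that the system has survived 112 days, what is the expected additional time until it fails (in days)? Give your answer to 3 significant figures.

118

First-failure rate Σλ = 1/159 + 1/461 = 0.00845851.
By memorylessness the expected residual is 1/Σλ = 118.224 days, regardless of the 112 already elapsed.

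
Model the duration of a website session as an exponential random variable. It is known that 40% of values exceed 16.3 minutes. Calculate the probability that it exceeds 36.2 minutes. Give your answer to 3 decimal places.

e^(−λ·16.3) = 0.40 ⇒ λ = −ln(0.40)/16.3 = 0.0562142.
P(X > 36.2) = e^(−0.0562142·36.2) = e^(−2.035) ≈ 0.131.

0.131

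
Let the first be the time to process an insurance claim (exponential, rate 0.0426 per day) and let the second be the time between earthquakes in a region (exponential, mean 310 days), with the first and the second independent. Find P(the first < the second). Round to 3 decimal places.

0.930

λ_1 = 0.0426, λ_2 = 1/310 = 0.00322581.
For independent exponentials, P(the first < the second) = λ_1/(λ_1+λ_2) = 0.0426/0.0458258 ≈ 0.930.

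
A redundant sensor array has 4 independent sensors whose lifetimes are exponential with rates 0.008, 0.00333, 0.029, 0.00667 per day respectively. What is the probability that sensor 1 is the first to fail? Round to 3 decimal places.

0.170

The time to first failure is exponential with rate Σλ = 0.008 + 0.00333 + 0.029 + 0.00667 = 0.047.
P(sensor 1 first) = λ_1/Σλ = 0.008/0.047 ≈ 0.170.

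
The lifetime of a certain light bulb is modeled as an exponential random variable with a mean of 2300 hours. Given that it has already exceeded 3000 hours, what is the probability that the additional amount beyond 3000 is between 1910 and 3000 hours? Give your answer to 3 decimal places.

0.165

The rate is λ = 1/2300 = 0.000434783 per hour.
Memoryless: the residual past 3000 is again Exp(λ).
P(1910 < residual < 3000) = e^(−λ·1910) − e^(−λ·3000) = 0.43586 − 0.27135 ≈ 0.165.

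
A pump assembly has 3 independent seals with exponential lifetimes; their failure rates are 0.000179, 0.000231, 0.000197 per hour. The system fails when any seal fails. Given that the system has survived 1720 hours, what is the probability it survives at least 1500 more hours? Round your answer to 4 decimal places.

Time to first failure ~ Exp(Σλ) with Σλ = 0.000607.
By memorylessness, P(T > 1720+1500 | T > 1720) = P(T > 1500) = e^(−0.000607·1500) ≈ 0.4023.

0.4023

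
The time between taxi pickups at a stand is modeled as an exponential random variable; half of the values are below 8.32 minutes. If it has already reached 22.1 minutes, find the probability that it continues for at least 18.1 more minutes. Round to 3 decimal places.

For an exponential, median = ln(2)/λ, so λ = ln 2 / 8.32 = 0.083311 per minute.
The exponential is memoryless, so the remaining time is again Exp(λ): the condition X > 22.1 is irrelevant.
P(X > 18.1) = e^(−1.5079) ≈ 0.221.

0.221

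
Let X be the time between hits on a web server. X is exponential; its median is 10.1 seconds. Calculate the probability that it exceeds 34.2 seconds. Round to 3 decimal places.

For an exponential, median = ln(2)/λ, so λ = ln 2 / 10.1 = 0.0686284 per second.
P(X > 34.2) = e^(−λ·34.2) = e^(−2.3471) ≈ 0.096.

0.096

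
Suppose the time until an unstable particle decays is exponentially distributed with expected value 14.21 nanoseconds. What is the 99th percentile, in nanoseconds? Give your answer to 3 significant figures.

The rate is λ = 1/14.21 = 0.070373 per nanosecond.
Set 1 − e^(−λt) = 0.99, so t = −ln(0.01)/λ = 4.6052/0.070373 ≈ 65.4395 nanoseconds.

65.4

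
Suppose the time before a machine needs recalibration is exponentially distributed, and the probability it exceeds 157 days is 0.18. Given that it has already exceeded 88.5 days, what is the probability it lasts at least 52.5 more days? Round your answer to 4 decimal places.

0.5636

From e^(−λ·157) = 0.18, λ = −ln(0.18)/157 = 0.0109223.
Memoryless: P(X > 88.5+52.5 | X > 88.5) = P(X > 52.5) = e^(−0.0109223·52.5) ≈ 0.5636.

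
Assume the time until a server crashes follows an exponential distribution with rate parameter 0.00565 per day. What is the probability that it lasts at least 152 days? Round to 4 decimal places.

P(X > 152) = e^(−λ·152) = e^(−0.8588) ≈ 0.4237.

0.4237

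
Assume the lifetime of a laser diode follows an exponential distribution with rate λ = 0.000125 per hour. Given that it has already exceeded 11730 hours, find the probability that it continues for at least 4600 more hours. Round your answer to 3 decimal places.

The exponential is memoryless, so the remaining time is again Exp(λ): the condition X > 11730 is irrelevant.
P(X > 4600) = e^(−0.575) ≈ 0.563.

0.563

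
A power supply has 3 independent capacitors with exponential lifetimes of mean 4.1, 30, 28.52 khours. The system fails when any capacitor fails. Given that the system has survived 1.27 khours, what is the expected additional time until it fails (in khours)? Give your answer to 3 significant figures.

3.20

First-failure rate Σλ = 1/4.1 + 1/30 + 1/28.52 = 0.312299.
By memorylessness the expected residual is 1/Σλ = 3.20206 khours, regardless of the 1.27 already elapsed.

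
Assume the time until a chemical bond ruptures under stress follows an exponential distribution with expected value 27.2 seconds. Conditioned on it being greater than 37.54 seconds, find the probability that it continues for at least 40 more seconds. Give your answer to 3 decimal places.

The rate is λ = 1/27.2 = 0.0367647 per second.
P(X > s+t | X > s) = e^(−λ(s+t))/e^(−λs) = e^(−λt), independent of s = 37.54.
P(X > 40) = e^(−1.4706) ≈ 0.230.

0.230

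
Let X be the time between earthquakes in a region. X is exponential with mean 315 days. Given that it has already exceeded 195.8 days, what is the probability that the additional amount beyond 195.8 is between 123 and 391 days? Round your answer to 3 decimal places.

The rate is λ = 1/315 = 0.0031746 per day.
Memoryless: the residual past 195.8 is again Exp(λ).
P(123 < residual < 391) = e^(−λ·123) − e^(−λ·391) = 0.67673 − 0.28902 ≈ 0.388.

0.388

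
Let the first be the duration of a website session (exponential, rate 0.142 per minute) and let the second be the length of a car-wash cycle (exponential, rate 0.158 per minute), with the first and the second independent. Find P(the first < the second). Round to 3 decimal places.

λ_1 = 0.142, λ_2 = 0.158.
For independent exponentials, P(the first < the second) = λ_1/(λ_1+λ_2) = 0.142/0.3 ≈ 0.473.

0.473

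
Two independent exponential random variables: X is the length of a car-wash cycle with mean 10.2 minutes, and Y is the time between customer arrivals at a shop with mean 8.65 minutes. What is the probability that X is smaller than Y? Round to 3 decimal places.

0.459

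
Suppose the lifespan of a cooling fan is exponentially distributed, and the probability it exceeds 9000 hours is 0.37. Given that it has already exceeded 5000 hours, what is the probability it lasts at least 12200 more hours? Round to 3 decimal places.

From e^(−λ·9000) = 0.37, λ = −ln(0.37)/9000 = 0.000110472.
Memoryless: P(X > 5000+12200 | X > 5000) = P(X > 12200) = e^(−0.000110472·12200) ≈ 0.260.

0.260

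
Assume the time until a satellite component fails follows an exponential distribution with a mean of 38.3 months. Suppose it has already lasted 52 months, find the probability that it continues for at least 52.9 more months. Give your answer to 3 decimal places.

0.251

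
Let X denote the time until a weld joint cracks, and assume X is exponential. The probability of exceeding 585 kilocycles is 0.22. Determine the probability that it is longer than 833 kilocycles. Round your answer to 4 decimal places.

e^(−λ·585) = 0.22 ⇒ λ = −ln(0.22)/585 = 0.00258825.
P(X > 833) = e^(−0.00258825·833) = e^(−2.156) ≈ 0.1158.

0.1158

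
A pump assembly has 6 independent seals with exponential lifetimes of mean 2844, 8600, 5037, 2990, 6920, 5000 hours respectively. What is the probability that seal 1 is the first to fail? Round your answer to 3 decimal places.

0.261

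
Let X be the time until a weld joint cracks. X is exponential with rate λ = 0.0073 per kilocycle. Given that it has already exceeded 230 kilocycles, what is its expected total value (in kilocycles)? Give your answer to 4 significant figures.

367.0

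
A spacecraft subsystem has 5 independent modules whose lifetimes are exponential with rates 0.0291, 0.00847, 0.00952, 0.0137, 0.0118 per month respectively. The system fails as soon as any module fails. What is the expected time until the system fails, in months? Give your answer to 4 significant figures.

The time to first failure is exponential with rate Σλ = 0.0291 + 0.00847 + 0.00952 + 0.0137 + 0.0118 = 0.07259.
E[min] = 1/Σλ = 1/0.07259 = 13.776 months.

13.78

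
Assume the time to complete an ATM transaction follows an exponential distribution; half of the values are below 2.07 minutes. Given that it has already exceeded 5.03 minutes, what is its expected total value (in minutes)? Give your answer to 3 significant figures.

For an exponential, median = ln(2)/λ, so λ = ln 2 / 2.07 = 0.334854 per minute.
By memorylessness, E[X | X > 5.03] = 5.03 + 1/λ = 5.03 + 2.98638 = 8.01638 minutes.

8.02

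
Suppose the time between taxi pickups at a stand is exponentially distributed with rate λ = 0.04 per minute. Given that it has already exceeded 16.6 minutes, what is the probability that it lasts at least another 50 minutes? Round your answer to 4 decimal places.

By the memoryless property, P(X > 16.6+50 | X > 16.6) = P(X > 50).
P(X > 50) = e^(−2) ≈ 0.1353.

0.1353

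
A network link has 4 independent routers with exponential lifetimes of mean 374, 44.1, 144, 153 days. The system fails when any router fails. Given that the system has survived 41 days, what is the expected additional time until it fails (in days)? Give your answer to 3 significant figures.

25.8

First-failure rate Σλ = 1/374 + 1/44.1 + 1/144 + 1/153 = 0.0388299.
By memorylessness the expected residual is 1/Σλ = 25.7533 days, regardless of the 41 already elapsed.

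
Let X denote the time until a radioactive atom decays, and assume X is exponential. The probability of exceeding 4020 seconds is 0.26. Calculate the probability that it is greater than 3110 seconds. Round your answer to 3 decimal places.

e^(−λ·4020) = 0.26 ⇒ λ = −ln(0.26)/4020 = 0.000335093.
P(X > 3110) = e^(−0.000335093·3110) = e^(−1.0421) ≈ 0.353.

0.353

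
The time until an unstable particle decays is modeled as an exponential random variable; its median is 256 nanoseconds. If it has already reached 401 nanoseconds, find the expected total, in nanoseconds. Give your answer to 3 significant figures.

For an exponential, median = ln(2)/λ, so λ = ln 2 / 256 = 0.00270761 per nanosecond.
By memorylessness, E[X | X > 401] = 401 + 1/λ = 401 + 369.33 = 770.33 nanoseconds.

770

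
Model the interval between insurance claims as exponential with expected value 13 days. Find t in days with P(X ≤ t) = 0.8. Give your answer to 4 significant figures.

20.92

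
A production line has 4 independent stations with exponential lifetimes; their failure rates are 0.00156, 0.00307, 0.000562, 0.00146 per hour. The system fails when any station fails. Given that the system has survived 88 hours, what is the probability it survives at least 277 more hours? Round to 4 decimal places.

0.1584

Time to first failure ~ Exp(Σλ) with Σλ = 0.006652.
By memorylessness, P(T > 88+277 | T > 88) = P(T > 277) = e^(−0.006652·277) ≈ 0.1584.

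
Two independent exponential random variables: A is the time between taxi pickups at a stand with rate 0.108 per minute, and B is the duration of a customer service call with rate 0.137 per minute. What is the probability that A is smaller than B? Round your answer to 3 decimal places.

λ_1 = 0.108, λ_2 = 0.137.
For independent exponentials, P(A < B) = λ_1/(λ_1+λ_2) = 0.108/0.245 ≈ 0.441.

0.441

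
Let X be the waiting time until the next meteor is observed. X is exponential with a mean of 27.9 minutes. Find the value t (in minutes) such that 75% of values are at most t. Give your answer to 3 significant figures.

38.7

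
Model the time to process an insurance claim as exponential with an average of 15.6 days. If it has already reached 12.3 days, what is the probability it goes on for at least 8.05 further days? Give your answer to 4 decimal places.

The rate is λ = 1/15.6 = 0.0641026 per day.
By the memoryless property, P(X > 12.3+8.05 | X > 12.3) = P(X > 8.05).
P(X > 8.05) = e^(−0.51603) ≈ 0.5969.

0.5969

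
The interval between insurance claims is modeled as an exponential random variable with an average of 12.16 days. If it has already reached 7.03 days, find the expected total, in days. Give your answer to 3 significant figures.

19.2

The rate is λ = 1/12.16 = 0.0822368 per day.
By memorylessness, E[X | X > 7.03] = 7.03 + 1/λ = 7.03 + 12.16 = 19.19 days.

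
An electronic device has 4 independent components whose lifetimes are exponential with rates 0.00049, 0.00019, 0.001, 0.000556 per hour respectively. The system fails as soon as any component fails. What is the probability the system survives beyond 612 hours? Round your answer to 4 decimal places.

The time to first failure is exponential with rate Σλ = 0.00049 + 0.00019 + 0.001 + 0.000556 = 0.002236.
P(min > 612) = e^(−0.002236·612) = e^(−1.3684) ≈ 0.2545.

0.2545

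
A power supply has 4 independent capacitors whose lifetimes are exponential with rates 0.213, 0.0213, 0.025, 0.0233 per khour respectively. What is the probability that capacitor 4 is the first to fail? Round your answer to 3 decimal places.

0.082

The time to first failure is exponential with rate Σλ = 0.213 + 0.0213 + 0.025 + 0.0233 = 0.2826.
P(capacitor 4 first) = λ_4/Σλ = 0.0233/0.2826 ≈ 0.082.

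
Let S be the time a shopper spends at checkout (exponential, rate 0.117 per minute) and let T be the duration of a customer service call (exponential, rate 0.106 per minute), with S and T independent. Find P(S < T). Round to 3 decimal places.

λ_1 = 0.117, λ_2 = 0.106.
For independent exponentials, P(S < T) = λ_1/(λ_1+λ_2) = 0.117/0.223 ≈ 0.525.

0.525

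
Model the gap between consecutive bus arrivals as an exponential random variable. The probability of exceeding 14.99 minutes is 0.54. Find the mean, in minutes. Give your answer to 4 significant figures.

24.33

e^(−λ·14.99) = 0.54 ⇒ λ = −ln(0.54)/14.99 = 0.0411065.
Mean = 1/λ = 24.3271 minutes.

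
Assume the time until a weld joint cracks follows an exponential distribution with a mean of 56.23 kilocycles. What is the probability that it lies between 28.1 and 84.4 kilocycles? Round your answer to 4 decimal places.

0.3838

The rate is λ = 1/56.23 = 0.0177841 per kilocycle.
P(28.1 < X < 84.4) = e^(−λ·28.1) − e^(−λ·84.4) = 0.60669 − 0.22291 ≈ 0.3838.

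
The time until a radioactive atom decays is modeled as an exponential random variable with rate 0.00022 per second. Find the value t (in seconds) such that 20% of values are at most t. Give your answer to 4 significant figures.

1014

Set 1 − e^(−λt) = 0.2, so t = −ln(0.8)/λ = 0.22314/0.00022 ≈ 1014.29 seconds.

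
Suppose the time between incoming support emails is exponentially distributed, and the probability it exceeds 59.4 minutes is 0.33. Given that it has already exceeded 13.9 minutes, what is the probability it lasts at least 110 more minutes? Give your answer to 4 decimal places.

0.1283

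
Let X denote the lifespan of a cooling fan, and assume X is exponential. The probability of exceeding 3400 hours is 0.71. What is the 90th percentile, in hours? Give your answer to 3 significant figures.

22900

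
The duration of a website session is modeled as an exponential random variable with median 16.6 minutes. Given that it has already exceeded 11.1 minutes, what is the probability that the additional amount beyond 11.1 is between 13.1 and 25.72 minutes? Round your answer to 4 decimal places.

For an exponential, median = ln(2)/λ, so λ = ln 2 / 16.6 = 0.0417559 per minute.
Memoryless: the residual past 11.1 is again Exp(λ).
P(13.1 < residual < 25.72) = e^(−λ·13.1) − e^(−λ·25.72) = 0.57868 − 0.34165 ≈ 0.2370.

0.2370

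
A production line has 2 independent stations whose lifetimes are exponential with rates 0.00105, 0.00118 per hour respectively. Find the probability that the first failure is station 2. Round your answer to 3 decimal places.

0.529

The time to first failure is exponential with rate Σλ = 0.00105 + 0.00118 = 0.00223.
P(station 2 first) = λ_2/Σλ = 0.00118/0.00223 ≈ 0.529.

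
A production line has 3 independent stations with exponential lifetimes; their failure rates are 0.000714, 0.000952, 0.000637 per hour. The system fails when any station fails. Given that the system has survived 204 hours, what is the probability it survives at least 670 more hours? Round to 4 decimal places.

0.2137

Time to first failure ~ Exp(Σλ) with Σλ = 0.002303.
By memorylessness, P(T > 204+670 | T > 204) = P(T > 670) = e^(−0.002303·670) ≈ 0.2137.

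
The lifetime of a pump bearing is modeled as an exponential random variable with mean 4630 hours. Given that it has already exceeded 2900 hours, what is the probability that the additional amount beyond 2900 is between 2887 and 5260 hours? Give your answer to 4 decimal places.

0.2150

The rate is λ = 1/4630 = 0.000215983 per hour.
Memoryless: the residual past 2900 is again Exp(λ).
P(2887 < residual < 5260) = e^(−λ·2887) − e^(−λ·5260) = 0.53604 − 0.32108 ≈ 0.2150.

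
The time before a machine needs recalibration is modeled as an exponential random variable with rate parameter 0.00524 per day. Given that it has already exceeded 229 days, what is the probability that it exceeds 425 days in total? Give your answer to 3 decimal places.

By the memoryless property, P(X > 229+196 | X > 229) = P(X > 196).
P(X > 196) = e^(−1.027) ≈ 0.358.

0.358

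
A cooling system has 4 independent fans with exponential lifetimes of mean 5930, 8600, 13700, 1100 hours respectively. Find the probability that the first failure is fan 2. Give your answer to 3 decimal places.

0.092

Rates: λ_i = 1/mean_i → 0.000168634, 0.000116279, 0.0000729927, 0.000909091; Σλ = 0.001267.
P(fan 2 first) = λ_2/Σλ = 0.000116279/0.001267 ≈ 0.092.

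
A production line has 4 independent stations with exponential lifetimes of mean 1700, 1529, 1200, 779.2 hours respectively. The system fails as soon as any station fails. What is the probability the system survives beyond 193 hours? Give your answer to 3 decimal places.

0.523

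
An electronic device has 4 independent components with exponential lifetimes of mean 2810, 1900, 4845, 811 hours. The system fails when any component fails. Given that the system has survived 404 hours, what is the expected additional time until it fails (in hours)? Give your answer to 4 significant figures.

430.7

First-failure rate Σλ = 1/2810 + 1/1900 + 1/4845 + 1/811 = 0.00232163.
By memorylessness the expected residual is 1/Σλ = 430.732 hours, regardless of the 404 already elapsed.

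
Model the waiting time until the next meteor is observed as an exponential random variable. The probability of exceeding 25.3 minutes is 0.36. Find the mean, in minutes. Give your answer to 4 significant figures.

e^(−λ·25.3) = 0.36 ⇒ λ = −ln(0.36)/25.3 = 0.0403815.
Mean = 1/λ = 24.7638 minutes.

24.76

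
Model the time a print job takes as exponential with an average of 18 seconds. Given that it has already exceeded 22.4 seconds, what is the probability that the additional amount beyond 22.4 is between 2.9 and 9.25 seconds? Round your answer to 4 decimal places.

0.2530

The rate is λ = 1/18 = 0.0555556 per second.
Memoryless: the residual past 22.4 is again Exp(λ).
P(2.9 < residual < 9.25) = e^(−λ·2.9) − e^(−λ·9.25) = 0.85120 − 0.59816 ≈ 0.2530.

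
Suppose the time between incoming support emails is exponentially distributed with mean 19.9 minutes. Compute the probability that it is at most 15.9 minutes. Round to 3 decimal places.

The rate is λ = 1/19.9 = 0.0502513 per minute.
P(X ≤ 15.9) = 1 − e^(−λ·15.9) = 1 − e^(−0.79899) ≈ 0.550.

0.550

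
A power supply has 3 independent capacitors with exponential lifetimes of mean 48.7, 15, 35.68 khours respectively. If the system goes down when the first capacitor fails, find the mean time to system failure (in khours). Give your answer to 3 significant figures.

The first failure time is exponential with rate Σλ_i = 1/48.7 + 1/15 + 1/35.68 = 0.115227 per khour.
E[min] = 1/Σλ = 1/0.115227 = 8.67849 khours.

8.68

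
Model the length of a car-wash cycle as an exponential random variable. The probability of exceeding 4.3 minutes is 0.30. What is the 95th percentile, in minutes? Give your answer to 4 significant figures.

e^(−λ·4.3) = 0.30 ⇒ λ = −ln(0.30)/4.3 = 0.279994.
95th percentile: 1 − e^(−λt) = 0.95, t = −ln(0.05)/λ = 10.6993 minutes.

10.70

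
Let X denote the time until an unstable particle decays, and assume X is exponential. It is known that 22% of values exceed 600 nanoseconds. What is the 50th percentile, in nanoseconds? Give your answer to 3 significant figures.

e^(−λ·600) = 0.22 ⇒ λ = −ln(0.22)/600 = 0.00252355.
50th percentile: 1 − e^(−λt) = 0.5, t = −ln(0.5)/λ = 274.672 nanoseconds.

275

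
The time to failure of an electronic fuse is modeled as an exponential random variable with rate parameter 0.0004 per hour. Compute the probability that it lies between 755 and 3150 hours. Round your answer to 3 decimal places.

0.456

P(755 < X < 3150) = e^(−λ·755) − e^(−λ·3150) = 0.73934 − 0.28365 ≈ 0.456.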